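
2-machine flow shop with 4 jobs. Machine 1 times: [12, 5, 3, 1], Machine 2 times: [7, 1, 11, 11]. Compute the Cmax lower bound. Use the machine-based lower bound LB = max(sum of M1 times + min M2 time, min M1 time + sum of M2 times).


LB1 = sum(M1 times) + min(M2 times) = 21 + 1 = 22
LB2 = min(M1 times) + sum(M2 times) = 1 + 30 = 31
Lower bound = max(LB1, LB2) = max(22, 31) = 31

31


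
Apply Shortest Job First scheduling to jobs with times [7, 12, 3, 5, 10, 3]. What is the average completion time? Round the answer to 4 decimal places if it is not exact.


SJF order (ascending): [3, 3, 5, 7, 10, 12]
Completion times:
  Job 1: burst=3, C=3
  Job 2: burst=3, C=6
  Job 3: burst=5, C=11
  Job 4: burst=7, C=18
  Job 5: burst=10, C=28
  Job 6: burst=12, C=40
Average completion = 106/6 = 17.6667

17.6667


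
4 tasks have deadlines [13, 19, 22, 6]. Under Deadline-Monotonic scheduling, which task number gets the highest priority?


Sort tasks by relative deadline (ascending):
  Task 4: deadline = 6
  Task 1: deadline = 13
  Task 2: deadline = 19
  Task 3: deadline = 22
Priority order (highest first): [4, 1, 2, 3]
Highest priority task = 4

4


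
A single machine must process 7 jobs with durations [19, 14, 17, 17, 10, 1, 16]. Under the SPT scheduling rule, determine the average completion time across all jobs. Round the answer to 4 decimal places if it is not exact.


Sort jobs by processing time (SPT order): [1, 10, 14, 16, 17, 17, 19]
Compute completion times sequentially:
  Job 1: processing = 1, completes at 1
  Job 2: processing = 10, completes at 11
  Job 3: processing = 14, completes at 25
  Job 4: processing = 16, completes at 41
  Job 5: processing = 17, completes at 58
  Job 6: processing = 17, completes at 75
  Job 7: processing = 19, completes at 94
Sum of completion times = 305
Average completion time = 305/7 = 43.5714

43.5714


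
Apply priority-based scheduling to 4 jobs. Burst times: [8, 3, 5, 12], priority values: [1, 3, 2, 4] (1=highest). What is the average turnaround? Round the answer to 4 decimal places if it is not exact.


Sort by priority (ascending = highest first):
Order: [(1, 8), (2, 5), (3, 3), (4, 12)]
Completion times:
  Priority 1, burst=8, C=8
  Priority 2, burst=5, C=13
  Priority 3, burst=3, C=16
  Priority 4, burst=12, C=28
Average turnaround = 65/4 = 16.25

16.25


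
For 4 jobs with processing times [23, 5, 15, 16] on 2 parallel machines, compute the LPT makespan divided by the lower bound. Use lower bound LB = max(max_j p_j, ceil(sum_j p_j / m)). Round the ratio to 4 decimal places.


LPT order: [23, 16, 15, 5]
Machine loads after assignment: [28, 31]
LPT makespan = 31
Lower bound = max(max_job, ceil(total/2)) = max(23, 30) = 30
Ratio = 31 / 30 = 1.0333

1.0333


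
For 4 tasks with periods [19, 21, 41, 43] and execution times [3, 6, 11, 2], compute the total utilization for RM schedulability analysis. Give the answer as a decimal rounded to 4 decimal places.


Compute individual utilizations (exact fractions):
  Task 1: C/T = 3/19 (approx. 0.1579)
  Task 2: C/T = 6/21 = 2/7 (approx. 0.2857)
  Task 3: C/T = 11/41 (approx. 0.2683)
  Task 4: C/T = 2/43 (approx. 0.0465)
Total utilization U = 3/19 + 2/7 + 11/41 + 2/43 = 177832/234479
Rounded to 4 decimal places: U = 0.7584
RM (Liu & Layland) bound for 4 tasks = 0.756828; compare with U = 177832/234479 (approx. 0.758413)
bound < U <= 1, so the RM sufficient condition is not met (inconclusive; an exact test such as response-time analysis is needed).

0.7584


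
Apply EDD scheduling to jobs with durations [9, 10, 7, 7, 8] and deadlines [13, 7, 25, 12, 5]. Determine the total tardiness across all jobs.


Sort by due date (EDD order): [(8, 5), (10, 7), (7, 12), (9, 13), (7, 25)]
Compute completion times and tardiness:
  Job 1: p=8, d=5, C=8, tardiness=max(0,8-5)=3
  Job 2: p=10, d=7, C=18, tardiness=max(0,18-7)=11
  Job 3: p=7, d=12, C=25, tardiness=max(0,25-12)=13
  Job 4: p=9, d=13, C=34, tardiness=max(0,34-13)=21
  Job 5: p=7, d=25, C=41, tardiness=max(0,41-25)=16
Total tardiness = 64

64


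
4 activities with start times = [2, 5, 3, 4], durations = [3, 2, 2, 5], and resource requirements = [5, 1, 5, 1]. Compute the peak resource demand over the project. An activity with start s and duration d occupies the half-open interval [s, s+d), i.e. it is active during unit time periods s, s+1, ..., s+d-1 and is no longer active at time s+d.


Each activity i is active on [start_i, start_i + duration_i).
Compute total resource usage per time slot:
  t=0: active resources = [], total = 0
  t=1: active resources = [], total = 0
  t=2: active resources = [5], total = 5
  t=3: active resources = [5, 5], total = 10
  t=4: active resources = [5, 5, 1], total = 11
  t=5: active resources = [1, 1], total = 2
  t=6: active resources = [1, 1], total = 2
  t=7: active resources = [1], total = 1
  t=8: active resources = [1], total = 1
Peak resource demand = 11

11


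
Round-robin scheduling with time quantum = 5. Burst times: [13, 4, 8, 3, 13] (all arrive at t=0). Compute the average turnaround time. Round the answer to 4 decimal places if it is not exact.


Time quantum = 5
Execution trace:
  J1 runs 5 units, time = 5
  J2 runs 4 units, time = 9
  J3 runs 5 units, time = 14
  J4 runs 3 units, time = 17
  J5 runs 5 units, time = 22
  J1 runs 5 units, time = 27
  J3 runs 3 units, time = 30
  J5 runs 5 units, time = 35
  J1 runs 3 units, time = 38
  J5 runs 3 units, time = 41
Finish times: [38, 9, 30, 17, 41]
Average turnaround = 135/5 = 27.0

27.0


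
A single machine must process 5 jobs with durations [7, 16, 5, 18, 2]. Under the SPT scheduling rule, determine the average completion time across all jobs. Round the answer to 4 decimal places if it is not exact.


Sort jobs by processing time (SPT order): [2, 5, 7, 16, 18]
Compute completion times sequentially:
  Job 1: processing = 2, completes at 2
  Job 2: processing = 5, completes at 7
  Job 3: processing = 7, completes at 14
  Job 4: processing = 16, completes at 30
  Job 5: processing = 18, completes at 48
Sum of completion times = 101
Average completion time = 101/5 = 20.2

20.2


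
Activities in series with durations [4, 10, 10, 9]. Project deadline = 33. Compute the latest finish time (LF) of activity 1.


LF(activity 1) = deadline - sum of successor durations
Successors: activities 2 through 4 with durations [10, 10, 9]
Sum of successor durations = 29
LF = 33 - 29 = 4

4


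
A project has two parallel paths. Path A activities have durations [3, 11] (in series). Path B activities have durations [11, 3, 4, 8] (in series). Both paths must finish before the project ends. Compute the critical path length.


Path A total = 3 + 11 = 14
Path B total = 11 + 3 + 4 + 8 = 26
Critical path = longest path = max(14, 26) = 26

26


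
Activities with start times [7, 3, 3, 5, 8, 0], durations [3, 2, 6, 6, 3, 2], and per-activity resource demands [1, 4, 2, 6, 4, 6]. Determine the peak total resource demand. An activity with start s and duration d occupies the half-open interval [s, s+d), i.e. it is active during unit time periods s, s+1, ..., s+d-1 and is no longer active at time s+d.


Each activity i is active on [start_i, start_i + duration_i).
Compute total resource usage per time slot:
  t=0: active resources = [6], total = 6
  t=1: active resources = [6], total = 6
  t=2: active resources = [], total = 0
  t=3: active resources = [4, 2], total = 6
  t=4: active resources = [4, 2], total = 6
  t=5: active resources = [2, 6], total = 8
  t=6: active resources = [2, 6], total = 8
  t=7: active resources = [1, 2, 6], total = 9
  t=8: active resources = [1, 2, 6, 4], total = 13
  t=9: active resources = [1, 6, 4], total = 11
  t=10: active resources = [6, 4], total = 10
Peak resource demand = 13

13


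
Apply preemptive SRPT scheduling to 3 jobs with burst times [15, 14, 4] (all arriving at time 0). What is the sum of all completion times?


Since all jobs arrive at t=0, SRPT equals SPT ordering.
SPT order: [4, 14, 15]
Completion times:
  Job 1: p=4, C=4
  Job 2: p=14, C=18
  Job 3: p=15, C=33
Total completion time = 4 + 18 + 33 = 55

55


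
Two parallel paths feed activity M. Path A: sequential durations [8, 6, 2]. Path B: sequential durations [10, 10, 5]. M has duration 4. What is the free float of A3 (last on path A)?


ES(A3) = sum of predecessors on chain A = 14
EF(A3) = ES + duration = 14 + 2 = 16
Successor of A3 is M. ES(M) = max(sum(A), sum(B)) = max(16, 25) = 25
Free float = ES(successor) - EF(current) = 25 - 16 = 9

9


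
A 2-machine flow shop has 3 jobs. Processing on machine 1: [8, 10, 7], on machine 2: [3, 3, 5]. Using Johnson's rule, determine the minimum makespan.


Apply Johnson's rule:
  Group 1 (a <= b): []
  Group 2 (a > b): [(3, 7, 5), (1, 8, 3), (2, 10, 3)]
Optimal job order: [3, 1, 2]
Schedule:
  Job 3: M1 done at 7, M2 done at 12
  Job 1: M1 done at 15, M2 done at 18
  Job 2: M1 done at 25, M2 done at 28
Makespan = 28

28


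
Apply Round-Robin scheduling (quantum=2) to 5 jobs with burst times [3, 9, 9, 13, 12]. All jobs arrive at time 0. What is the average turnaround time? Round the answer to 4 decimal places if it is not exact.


Time quantum = 2
Execution trace:
  J1 runs 2 units, time = 2
  J2 runs 2 units, time = 4
  J3 runs 2 units, time = 6
  J4 runs 2 units, time = 8
  J5 runs 2 units, time = 10
  J1 runs 1 units, time = 11
  J2 runs 2 units, time = 13
  J3 runs 2 units, time = 15
  J4 runs 2 units, time = 17
  J5 runs 2 units, time = 19
  J2 runs 2 units, time = 21
  J3 runs 2 units, time = 23
  J4 runs 2 units, time = 25
  J5 runs 2 units, time = 27
  J2 runs 2 units, time = 29
  J3 runs 2 units, time = 31
  J4 runs 2 units, time = 33
  J5 runs 2 units, time = 35
  J2 runs 1 units, time = 36
  J3 runs 1 units, time = 37
  J4 runs 2 units, time = 39
  J5 runs 2 units, time = 41
  J4 runs 2 units, time = 43
  J5 runs 2 units, time = 45
  J4 runs 1 units, time = 46
Finish times: [11, 36, 37, 46, 45]
Average turnaround = 175/5 = 35.0

35.0


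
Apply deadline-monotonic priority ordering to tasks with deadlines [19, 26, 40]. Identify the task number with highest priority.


Sort tasks by relative deadline (ascending):
  Task 1: deadline = 19
  Task 2: deadline = 26
  Task 3: deadline = 40
Priority order (highest first): [1, 2, 3]
Highest priority task = 1

1


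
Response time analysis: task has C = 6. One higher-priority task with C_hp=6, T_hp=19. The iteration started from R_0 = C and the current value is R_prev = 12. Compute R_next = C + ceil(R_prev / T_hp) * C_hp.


R_next = C + ceil(R_prev / T_hp) * C_hp
ceil(12 / 19) = ceil(0.6316) = 1
Interference = 1 * 6 = 6
R_next = 6 + 6 = 12
R_next = R_prev, so the iteration has converged (response time = 12).

12


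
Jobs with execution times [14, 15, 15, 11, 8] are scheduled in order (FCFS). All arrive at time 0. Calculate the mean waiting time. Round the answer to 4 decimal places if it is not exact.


FCFS order (as given): [14, 15, 15, 11, 8]
Waiting times:
  Job 1: wait = 0
  Job 2: wait = 14
  Job 3: wait = 29
  Job 4: wait = 44
  Job 5: wait = 55
Sum of waiting times = 142
Average waiting time = 142/5 = 28.4

28.4


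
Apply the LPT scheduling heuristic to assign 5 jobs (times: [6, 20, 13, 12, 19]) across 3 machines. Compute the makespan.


Sort jobs in decreasing order (LPT): [20, 19, 13, 12, 6]
Assign each job to the least loaded machine:
  Machine 1: jobs [20], load = 20
  Machine 2: jobs [19, 6], load = 25
  Machine 3: jobs [13, 12], load = 25
Makespan = max load = 25

25


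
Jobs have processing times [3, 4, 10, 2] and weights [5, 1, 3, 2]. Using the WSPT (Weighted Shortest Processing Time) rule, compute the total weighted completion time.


Compute p/w ratios and sort ascending (WSPT): [(3, 5), (2, 2), (10, 3), (4, 1)]
Compute weighted completion times:
  Job (p=3,w=5): C=3, w*C=5*3=15
  Job (p=2,w=2): C=5, w*C=2*5=10
  Job (p=10,w=3): C=15, w*C=3*15=45
  Job (p=4,w=1): C=19, w*C=1*19=19
Total weighted completion time = 89

89


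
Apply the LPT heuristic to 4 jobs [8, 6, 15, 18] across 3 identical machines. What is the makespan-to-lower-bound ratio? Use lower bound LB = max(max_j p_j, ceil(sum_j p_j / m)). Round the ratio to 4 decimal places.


LPT order: [18, 15, 8, 6]
Machine loads after assignment: [18, 15, 14]
LPT makespan = 18
Lower bound = max(max_job, ceil(total/3)) = max(18, 16) = 18
Ratio = 18 / 18 = 1.0

1.0


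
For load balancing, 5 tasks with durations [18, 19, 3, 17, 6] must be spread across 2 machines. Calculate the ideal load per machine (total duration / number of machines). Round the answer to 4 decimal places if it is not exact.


Total processing time = 18 + 19 + 3 + 17 + 6 = 63
Number of machines = 2
Ideal balanced load = 63 / 2 = 31.5

31.5


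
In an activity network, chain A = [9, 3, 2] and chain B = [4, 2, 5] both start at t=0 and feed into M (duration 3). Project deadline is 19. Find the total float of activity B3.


Forward pass: ES(B3) = sum of predecessors on chain B = 6
EF = ES + duration = 6 + 5 = 11
Backward pass: LF(M) = deadline = 19; LS(M) = 19 - 3 = 16
LF(B3) = LS(M) - sum(successors on chain B) = 16 - 0 = 16
LS = LF - duration = 16 - 5 = 11
Total float = LS - ES = 11 - 6 = 5

5


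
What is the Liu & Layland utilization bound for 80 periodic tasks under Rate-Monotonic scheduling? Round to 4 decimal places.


Compute 2^(1/80) = 1.0087019838
Subtract 1: 1.0087019838 - 1 = 0.0087019838
Multiply by n: 80 * 0.0087019838 = 0.6961587040
Round to 4 dp: 0.6962

0.6962


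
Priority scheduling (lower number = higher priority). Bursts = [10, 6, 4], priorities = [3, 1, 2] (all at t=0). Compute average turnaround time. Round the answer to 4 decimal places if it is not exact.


Sort by priority (ascending = highest first):
Order: [(1, 6), (2, 4), (3, 10)]
Completion times:
  Priority 1, burst=6, C=6
  Priority 2, burst=4, C=10
  Priority 3, burst=10, C=20
Average turnaround = 36/3 = 12.0

12.0


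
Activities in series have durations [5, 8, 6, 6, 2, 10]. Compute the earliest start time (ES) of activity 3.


Activity 3 starts after activities 1 through 2 complete.
Predecessor durations: [5, 8]
ES = 5 + 8 = 13

13


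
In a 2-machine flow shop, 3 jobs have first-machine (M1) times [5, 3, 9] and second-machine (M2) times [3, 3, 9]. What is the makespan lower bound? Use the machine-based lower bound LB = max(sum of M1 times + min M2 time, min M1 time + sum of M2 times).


LB1 = sum(M1 times) + min(M2 times) = 17 + 3 = 20
LB2 = min(M1 times) + sum(M2 times) = 3 + 15 = 18
Lower bound = max(LB1, LB2) = max(20, 18) = 20

20


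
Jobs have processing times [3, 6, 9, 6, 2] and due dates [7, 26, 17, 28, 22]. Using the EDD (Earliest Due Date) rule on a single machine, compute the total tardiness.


Sort by due date (EDD order): [(3, 7), (9, 17), (2, 22), (6, 26), (6, 28)]
Compute completion times and tardiness:
  Job 1: p=3, d=7, C=3, tardiness=max(0,3-7)=0
  Job 2: p=9, d=17, C=12, tardiness=max(0,12-17)=0
  Job 3: p=2, d=22, C=14, tardiness=max(0,14-22)=0
  Job 4: p=6, d=26, C=20, tardiness=max(0,20-26)=0
  Job 5: p=6, d=28, C=26, tardiness=max(0,26-28)=0
Total tardiness = 0

0


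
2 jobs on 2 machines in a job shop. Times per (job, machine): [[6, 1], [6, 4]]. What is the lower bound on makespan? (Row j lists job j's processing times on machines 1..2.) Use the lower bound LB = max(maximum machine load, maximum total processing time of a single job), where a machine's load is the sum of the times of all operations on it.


Machine loads:
  Machine 1: 6 + 6 = 12
  Machine 2: 1 + 4 = 5
Max machine load = 12
Job totals:
  Job 1: 7
  Job 2: 10
Max job total = 10
Lower bound = max(12, 10) = 12

12


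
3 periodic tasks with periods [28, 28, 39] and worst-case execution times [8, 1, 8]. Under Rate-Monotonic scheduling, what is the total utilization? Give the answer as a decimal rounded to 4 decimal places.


Compute individual utilizations (exact fractions):
  Task 1: C/T = 8/28 = 2/7 (approx. 0.2857)
  Task 2: C/T = 1/28 (approx. 0.0357)
  Task 3: C/T = 8/39 (approx. 0.2051)
Total utilization U = 2/7 + 1/28 + 8/39 = 575/1092
Rounded to 4 decimal places: U = 0.5266
RM (Liu & Layland) bound for 3 tasks = 0.779763; compare with U = 575/1092 (approx. 0.526557)
U <= bound, so schedulable by RM sufficient condition.

0.5266


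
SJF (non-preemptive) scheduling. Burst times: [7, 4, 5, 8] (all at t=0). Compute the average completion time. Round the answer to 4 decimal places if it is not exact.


SJF order (ascending): [4, 5, 7, 8]
Completion times:
  Job 1: burst=4, C=4
  Job 2: burst=5, C=9
  Job 3: burst=7, C=16
  Job 4: burst=8, C=24
Average completion = 53/4 = 13.25

13.25


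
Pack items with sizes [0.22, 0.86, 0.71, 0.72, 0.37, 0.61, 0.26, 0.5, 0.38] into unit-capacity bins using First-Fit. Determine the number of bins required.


Place items sequentially using First-Fit:
  Item 0.22 -> new Bin 1
  Item 0.86 -> new Bin 2
  Item 0.71 -> Bin 1 (now 0.93)
  Item 0.72 -> new Bin 3
  Item 0.37 -> new Bin 4
  Item 0.61 -> Bin 4 (now 0.98)
  Item 0.26 -> Bin 3 (now 0.98)
  Item 0.5 -> new Bin 5
  Item 0.38 -> Bin 5 (now 0.88)
Total bins used = 5

5


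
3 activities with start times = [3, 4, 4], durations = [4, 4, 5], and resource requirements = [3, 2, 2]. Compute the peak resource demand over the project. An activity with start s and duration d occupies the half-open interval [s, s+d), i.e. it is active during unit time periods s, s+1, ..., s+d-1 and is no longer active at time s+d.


Each activity i is active on [start_i, start_i + duration_i).
Compute total resource usage per time slot:
  t=0: active resources = [], total = 0
  t=1: active resources = [], total = 0
  t=2: active resources = [], total = 0
  t=3: active resources = [3], total = 3
  t=4: active resources = [3, 2, 2], total = 7
  t=5: active resources = [3, 2, 2], total = 7
  t=6: active resources = [3, 2, 2], total = 7
  t=7: active resources = [2, 2], total = 4
  t=8: active resources = [2], total = 2
Peak resource demand = 7

7


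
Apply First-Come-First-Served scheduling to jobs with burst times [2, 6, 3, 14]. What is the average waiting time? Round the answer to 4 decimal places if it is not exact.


FCFS order (as given): [2, 6, 3, 14]
Waiting times:
  Job 1: wait = 0
  Job 2: wait = 2
  Job 3: wait = 8
  Job 4: wait = 11
Sum of waiting times = 21
Average waiting time = 21/4 = 5.25

5.25


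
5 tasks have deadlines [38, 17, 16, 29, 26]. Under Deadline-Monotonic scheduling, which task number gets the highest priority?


Sort tasks by relative deadline (ascending):
  Task 3: deadline = 16
  Task 2: deadline = 17
  Task 5: deadline = 26
  Task 4: deadline = 29
  Task 1: deadline = 38
Priority order (highest first): [3, 2, 5, 4, 1]
Highest priority task = 3

3


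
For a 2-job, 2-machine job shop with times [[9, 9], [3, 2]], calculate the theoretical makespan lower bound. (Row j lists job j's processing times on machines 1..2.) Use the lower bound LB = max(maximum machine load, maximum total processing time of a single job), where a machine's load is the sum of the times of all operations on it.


Machine loads:
  Machine 1: 9 + 3 = 12
  Machine 2: 9 + 2 = 11
Max machine load = 12
Job totals:
  Job 1: 18
  Job 2: 5
Max job total = 18
Lower bound = max(12, 18) = 18

18


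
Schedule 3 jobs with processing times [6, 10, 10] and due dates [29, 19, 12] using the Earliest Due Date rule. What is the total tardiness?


Sort by due date (EDD order): [(10, 12), (10, 19), (6, 29)]
Compute completion times and tardiness:
  Job 1: p=10, d=12, C=10, tardiness=max(0,10-12)=0
  Job 2: p=10, d=19, C=20, tardiness=max(0,20-19)=1
  Job 3: p=6, d=29, C=26, tardiness=max(0,26-29)=0
Total tardiness = 1

1


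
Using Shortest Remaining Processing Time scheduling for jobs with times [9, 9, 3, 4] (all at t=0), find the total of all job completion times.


Since all jobs arrive at t=0, SRPT equals SPT ordering.
SPT order: [3, 4, 9, 9]
Completion times:
  Job 1: p=3, C=3
  Job 2: p=4, C=7
  Job 3: p=9, C=16
  Job 4: p=9, C=25
Total completion time = 3 + 7 + 16 + 25 = 51

51


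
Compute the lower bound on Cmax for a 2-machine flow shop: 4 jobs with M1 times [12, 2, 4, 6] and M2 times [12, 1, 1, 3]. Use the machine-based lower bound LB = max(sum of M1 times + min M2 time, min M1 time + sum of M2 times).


LB1 = sum(M1 times) + min(M2 times) = 24 + 1 = 25
LB2 = min(M1 times) + sum(M2 times) = 2 + 17 = 19
Lower bound = max(LB1, LB2) = max(25, 19) = 25

25


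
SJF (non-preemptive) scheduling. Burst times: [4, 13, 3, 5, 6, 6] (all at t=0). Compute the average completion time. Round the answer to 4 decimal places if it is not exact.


SJF order (ascending): [3, 4, 5, 6, 6, 13]
Completion times:
  Job 1: burst=3, C=3
  Job 2: burst=4, C=7
  Job 3: burst=5, C=12
  Job 4: burst=6, C=18
  Job 5: burst=6, C=24
  Job 6: burst=13, C=37
Average completion = 101/6 = 16.8333

16.8333


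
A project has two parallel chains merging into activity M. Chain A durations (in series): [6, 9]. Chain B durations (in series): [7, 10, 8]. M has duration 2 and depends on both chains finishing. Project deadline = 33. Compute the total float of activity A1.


Forward pass: ES(A1) = sum of predecessors on chain A = 0
EF = ES + duration = 0 + 6 = 6
Backward pass: LF(M) = deadline = 33; LS(M) = 33 - 2 = 31
LF(A1) = LS(M) - sum(successors on chain A) = 31 - 9 = 22
LS = LF - duration = 22 - 6 = 16
Total float = LS - ES = 16 - 0 = 16

16


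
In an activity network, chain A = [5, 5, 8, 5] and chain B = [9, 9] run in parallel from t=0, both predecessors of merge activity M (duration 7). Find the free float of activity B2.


ES(B2) = sum of predecessors on chain B = 9
EF(B2) = ES + duration = 9 + 9 = 18
Successor of B2 is M. ES(M) = max(sum(A), sum(B)) = max(23, 18) = 23
Free float = ES(successor) - EF(current) = 23 - 18 = 5

5


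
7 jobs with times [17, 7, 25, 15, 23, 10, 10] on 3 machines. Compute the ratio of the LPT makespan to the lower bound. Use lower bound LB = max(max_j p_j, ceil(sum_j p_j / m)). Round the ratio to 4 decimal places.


LPT order: [25, 23, 17, 15, 10, 10, 7]
Machine loads after assignment: [35, 33, 39]
LPT makespan = 39
Lower bound = max(max_job, ceil(total/3)) = max(25, 36) = 36
Ratio = 39 / 36 = 1.0833

1.0833


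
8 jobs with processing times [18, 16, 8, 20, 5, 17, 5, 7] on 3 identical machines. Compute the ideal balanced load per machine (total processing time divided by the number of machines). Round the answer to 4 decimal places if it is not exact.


Total processing time = 18 + 16 + 8 + 20 + 5 + 17 + 5 + 7 = 96
Number of machines = 3
Ideal balanced load = 96 / 3 = 32.0

32.0


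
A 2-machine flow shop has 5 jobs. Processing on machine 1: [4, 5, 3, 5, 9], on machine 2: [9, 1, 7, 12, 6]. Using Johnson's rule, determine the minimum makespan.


Apply Johnson's rule:
  Group 1 (a <= b): [(3, 3, 7), (1, 4, 9), (4, 5, 12)]
  Group 2 (a > b): [(5, 9, 6), (2, 5, 1)]
Optimal job order: [3, 1, 4, 5, 2]
Schedule:
  Job 3: M1 done at 3, M2 done at 10
  Job 1: M1 done at 7, M2 done at 19
  Job 4: M1 done at 12, M2 done at 31
  Job 5: M1 done at 21, M2 done at 37
  Job 2: M1 done at 26, M2 done at 38
Makespan = 38

38


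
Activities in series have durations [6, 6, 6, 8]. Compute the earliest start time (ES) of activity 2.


Activity 2 starts after activities 1 through 1 complete.
Predecessor durations: [6]
ES = 6 = 6

6


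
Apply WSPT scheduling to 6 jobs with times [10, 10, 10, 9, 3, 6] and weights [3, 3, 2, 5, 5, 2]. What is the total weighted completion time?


Compute p/w ratios and sort ascending (WSPT): [(3, 5), (9, 5), (6, 2), (10, 3), (10, 3), (10, 2)]
Compute weighted completion times:
  Job (p=3,w=5): C=3, w*C=5*3=15
  Job (p=9,w=5): C=12, w*C=5*12=60
  Job (p=6,w=2): C=18, w*C=2*18=36
  Job (p=10,w=3): C=28, w*C=3*28=84
  Job (p=10,w=3): C=38, w*C=3*38=114
  Job (p=10,w=2): C=48, w*C=2*48=96
Total weighted completion time = 405

405


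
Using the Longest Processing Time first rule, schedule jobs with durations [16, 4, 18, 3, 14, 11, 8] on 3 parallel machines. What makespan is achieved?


Sort jobs in decreasing order (LPT): [18, 16, 14, 11, 8, 4, 3]
Assign each job to the least loaded machine:
  Machine 1: jobs [18, 4, 3], load = 25
  Machine 2: jobs [16, 8], load = 24
  Machine 3: jobs [14, 11], load = 25
Makespan = max load = 25

25


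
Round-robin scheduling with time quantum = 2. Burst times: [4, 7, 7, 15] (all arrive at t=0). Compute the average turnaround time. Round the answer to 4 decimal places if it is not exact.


Time quantum = 2
Execution trace:
  J1 runs 2 units, time = 2
  J2 runs 2 units, time = 4
  J3 runs 2 units, time = 6
  J4 runs 2 units, time = 8
  J1 runs 2 units, time = 10
  J2 runs 2 units, time = 12
  J3 runs 2 units, time = 14
  J4 runs 2 units, time = 16
  J2 runs 2 units, time = 18
  J3 runs 2 units, time = 20
  J4 runs 2 units, time = 22
  J2 runs 1 units, time = 23
  J3 runs 1 units, time = 24
  J4 runs 2 units, time = 26
  J4 runs 2 units, time = 28
  J4 runs 2 units, time = 30
  J4 runs 2 units, time = 32
  J4 runs 1 units, time = 33
Finish times: [10, 23, 24, 33]
Average turnaround = 90/4 = 22.5

22.5


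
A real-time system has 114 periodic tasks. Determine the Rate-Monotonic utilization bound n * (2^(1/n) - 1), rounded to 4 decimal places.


Compute 2^(1/114) = 1.0060987606
Subtract 1: 1.0060987606 - 1 = 0.0060987606
Multiply by n: 114 * 0.0060987606 = 0.6952587084
Round to 4 dp: 0.6953

0.6953


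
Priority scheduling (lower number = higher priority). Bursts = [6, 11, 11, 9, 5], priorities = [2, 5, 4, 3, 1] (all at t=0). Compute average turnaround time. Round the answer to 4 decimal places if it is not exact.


Sort by priority (ascending = highest first):
Order: [(1, 5), (2, 6), (3, 9), (4, 11), (5, 11)]
Completion times:
  Priority 1, burst=5, C=5
  Priority 2, burst=6, C=11
  Priority 3, burst=9, C=20
  Priority 4, burst=11, C=31
  Priority 5, burst=11, C=42
Average turnaround = 109/5 = 21.8

21.8


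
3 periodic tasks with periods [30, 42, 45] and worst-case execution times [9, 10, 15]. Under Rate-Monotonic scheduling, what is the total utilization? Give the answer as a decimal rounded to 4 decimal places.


Compute individual utilizations (exact fractions):
  Task 1: C/T = 9/30 = 3/10 (approx. 0.3)
  Task 2: C/T = 10/42 = 5/21 (approx. 0.2381)
  Task 3: C/T = 15/45 = 1/3 (approx. 0.3333)
Total utilization U = 3/10 + 5/21 + 1/3 = 61/70
Rounded to 4 decimal places: U = 0.8714
RM (Liu & Layland) bound for 3 tasks = 0.779763; compare with U = 61/70 (approx. 0.871429)
bound < U <= 1, so the RM sufficient condition is not met (inconclusive; an exact test such as response-time analysis is needed).

0.8714


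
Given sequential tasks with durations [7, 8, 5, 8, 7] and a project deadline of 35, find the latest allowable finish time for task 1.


LF(activity 1) = deadline - sum of successor durations
Successors: activities 2 through 5 with durations [8, 5, 8, 7]
Sum of successor durations = 28
LF = 35 - 28 = 7

7


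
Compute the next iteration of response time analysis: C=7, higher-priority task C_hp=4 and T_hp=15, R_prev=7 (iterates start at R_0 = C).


R_next = C + ceil(R_prev / T_hp) * C_hp
ceil(7 / 15) = ceil(0.4667) = 1
Interference = 1 * 4 = 4
R_next = 7 + 4 = 11

11


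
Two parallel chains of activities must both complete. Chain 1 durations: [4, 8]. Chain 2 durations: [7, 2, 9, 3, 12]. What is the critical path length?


Path A total = 4 + 8 = 12
Path B total = 7 + 2 + 9 + 3 + 12 = 33
Critical path = longest path = max(12, 33) = 33

33


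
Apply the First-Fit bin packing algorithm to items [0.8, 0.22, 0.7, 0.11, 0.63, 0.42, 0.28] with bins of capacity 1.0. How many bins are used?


Place items sequentially using First-Fit:
  Item 0.8 -> new Bin 1
  Item 0.22 -> new Bin 2
  Item 0.7 -> Bin 2 (now 0.92)
  Item 0.11 -> Bin 1 (now 0.91)
  Item 0.63 -> new Bin 3
  Item 0.42 -> new Bin 4
  Item 0.28 -> Bin 3 (now 0.91)
Total bins used = 4

4


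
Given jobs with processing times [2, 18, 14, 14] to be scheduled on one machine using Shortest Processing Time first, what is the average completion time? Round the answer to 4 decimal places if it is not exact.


Sort jobs by processing time (SPT order): [2, 14, 14, 18]
Compute completion times sequentially:
  Job 1: processing = 2, completes at 2
  Job 2: processing = 14, completes at 16
  Job 3: processing = 14, completes at 30
  Job 4: processing = 18, completes at 48
Sum of completion times = 96
Average completion time = 96/4 = 24.0

24.0


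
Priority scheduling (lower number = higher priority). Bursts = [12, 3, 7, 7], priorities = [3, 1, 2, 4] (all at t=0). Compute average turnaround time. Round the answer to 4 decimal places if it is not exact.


Sort by priority (ascending = highest first):
Order: [(1, 3), (2, 7), (3, 12), (4, 7)]
Completion times:
  Priority 1, burst=3, C=3
  Priority 2, burst=7, C=10
  Priority 3, burst=12, C=22
  Priority 4, burst=7, C=29
Average turnaround = 64/4 = 16.0

16.0


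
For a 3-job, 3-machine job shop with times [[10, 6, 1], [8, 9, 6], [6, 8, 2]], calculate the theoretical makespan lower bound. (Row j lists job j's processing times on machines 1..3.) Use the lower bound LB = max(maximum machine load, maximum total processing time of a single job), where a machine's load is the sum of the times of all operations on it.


Machine loads:
  Machine 1: 10 + 8 + 6 = 24
  Machine 2: 6 + 9 + 8 = 23
  Machine 3: 1 + 6 + 2 = 9
Max machine load = 24
Job totals:
  Job 1: 17
  Job 2: 23
  Job 3: 16
Max job total = 23
Lower bound = max(24, 23) = 24

24


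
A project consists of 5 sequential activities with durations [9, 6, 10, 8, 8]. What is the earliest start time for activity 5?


Activity 5 starts after activities 1 through 4 complete.
Predecessor durations: [9, 6, 10, 8]
ES = 9 + 6 + 10 + 8 = 33

33


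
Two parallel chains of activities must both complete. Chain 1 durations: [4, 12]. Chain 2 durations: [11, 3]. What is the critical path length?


Path A total = 4 + 12 = 16
Path B total = 11 + 3 = 14
Critical path = longest path = max(16, 14) = 16

16


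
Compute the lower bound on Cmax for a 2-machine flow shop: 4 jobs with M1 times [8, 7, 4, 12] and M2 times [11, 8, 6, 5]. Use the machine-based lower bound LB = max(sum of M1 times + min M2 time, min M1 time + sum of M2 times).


LB1 = sum(M1 times) + min(M2 times) = 31 + 5 = 36
LB2 = min(M1 times) + sum(M2 times) = 4 + 30 = 34
Lower bound = max(LB1, LB2) = max(36, 34) = 36

36


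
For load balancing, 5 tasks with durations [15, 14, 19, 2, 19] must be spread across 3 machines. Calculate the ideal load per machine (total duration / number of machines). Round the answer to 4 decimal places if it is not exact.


Total processing time = 15 + 14 + 19 + 2 + 19 = 69
Number of machines = 3
Ideal balanced load = 69 / 3 = 23.0

23.0


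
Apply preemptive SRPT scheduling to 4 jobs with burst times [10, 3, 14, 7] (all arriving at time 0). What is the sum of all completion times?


Since all jobs arrive at t=0, SRPT equals SPT ordering.
SPT order: [3, 7, 10, 14]
Completion times:
  Job 1: p=3, C=3
  Job 2: p=7, C=10
  Job 3: p=10, C=20
  Job 4: p=14, C=34
Total completion time = 3 + 10 + 20 + 34 = 67

67


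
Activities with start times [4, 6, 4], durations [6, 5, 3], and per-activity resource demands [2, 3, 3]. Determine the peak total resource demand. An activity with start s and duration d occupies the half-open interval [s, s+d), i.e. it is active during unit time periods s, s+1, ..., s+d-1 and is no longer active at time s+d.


Each activity i is active on [start_i, start_i + duration_i).
Compute total resource usage per time slot:
  t=0: active resources = [], total = 0
  t=1: active resources = [], total = 0
  t=2: active resources = [], total = 0
  t=3: active resources = [], total = 0
  t=4: active resources = [2, 3], total = 5
  t=5: active resources = [2, 3], total = 5
  t=6: active resources = [2, 3, 3], total = 8
  t=7: active resources = [2, 3], total = 5
  t=8: active resources = [2, 3], total = 5
  t=9: active resources = [2, 3], total = 5
  t=10: active resources = [3], total = 3
Peak resource demand = 8

8


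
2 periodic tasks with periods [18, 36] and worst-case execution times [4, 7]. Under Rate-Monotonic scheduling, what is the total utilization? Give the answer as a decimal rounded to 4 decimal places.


Compute individual utilizations (exact fractions):
  Task 1: C/T = 4/18 = 2/9 (approx. 0.2222)
  Task 2: C/T = 7/36 (approx. 0.1944)
Total utilization U = 2/9 + 7/36 = 5/12
Rounded to 4 decimal places: U = 0.4167
RM (Liu & Layland) bound for 2 tasks = 0.828427; compare with U = 5/12 (approx. 0.416667)
U <= bound, so schedulable by RM sufficient condition.

0.4167


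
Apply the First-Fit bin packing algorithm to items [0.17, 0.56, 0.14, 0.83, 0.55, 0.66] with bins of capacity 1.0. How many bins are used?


Place items sequentially using First-Fit:
  Item 0.17 -> new Bin 1
  Item 0.56 -> Bin 1 (now 0.73)
  Item 0.14 -> Bin 1 (now 0.87)
  Item 0.83 -> new Bin 2
  Item 0.55 -> new Bin 3
  Item 0.66 -> new Bin 4
Total bins used = 4

4


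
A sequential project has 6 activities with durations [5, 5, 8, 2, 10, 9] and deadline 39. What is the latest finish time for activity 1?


LF(activity 1) = deadline - sum of successor durations
Successors: activities 2 through 6 with durations [5, 8, 2, 10, 9]
Sum of successor durations = 34
LF = 39 - 34 = 5

5


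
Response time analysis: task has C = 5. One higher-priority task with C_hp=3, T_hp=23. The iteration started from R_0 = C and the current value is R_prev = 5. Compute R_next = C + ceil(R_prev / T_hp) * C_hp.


R_next = C + ceil(R_prev / T_hp) * C_hp
ceil(5 / 23) = ceil(0.2174) = 1
Interference = 1 * 3 = 3
R_next = 5 + 3 = 8

8


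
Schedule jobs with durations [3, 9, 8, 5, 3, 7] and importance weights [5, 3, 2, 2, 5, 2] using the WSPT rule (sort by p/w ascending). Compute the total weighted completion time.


Compute p/w ratios and sort ascending (WSPT): [(3, 5), (3, 5), (5, 2), (9, 3), (7, 2), (8, 2)]
Compute weighted completion times:
  Job (p=3,w=5): C=3, w*C=5*3=15
  Job (p=3,w=5): C=6, w*C=5*6=30
  Job (p=5,w=2): C=11, w*C=2*11=22
  Job (p=9,w=3): C=20, w*C=3*20=60
  Job (p=7,w=2): C=27, w*C=2*27=54
  Job (p=8,w=2): C=35, w*C=2*35=70
Total weighted completion time = 251

251


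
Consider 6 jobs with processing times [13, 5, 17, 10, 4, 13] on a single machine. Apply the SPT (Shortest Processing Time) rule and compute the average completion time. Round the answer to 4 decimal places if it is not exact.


Sort jobs by processing time (SPT order): [4, 5, 10, 13, 13, 17]
Compute completion times sequentially:
  Job 1: processing = 4, completes at 4
  Job 2: processing = 5, completes at 9
  Job 3: processing = 10, completes at 19
  Job 4: processing = 13, completes at 32
  Job 5: processing = 13, completes at 45
  Job 6: processing = 17, completes at 62
Sum of completion times = 171
Average completion time = 171/6 = 28.5

28.5


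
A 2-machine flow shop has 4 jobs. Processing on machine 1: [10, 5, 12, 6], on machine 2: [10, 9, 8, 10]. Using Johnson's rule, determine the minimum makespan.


Apply Johnson's rule:
  Group 1 (a <= b): [(2, 5, 9), (4, 6, 10), (1, 10, 10)]
  Group 2 (a > b): [(3, 12, 8)]
Optimal job order: [2, 4, 1, 3]
Schedule:
  Job 2: M1 done at 5, M2 done at 14
  Job 4: M1 done at 11, M2 done at 24
  Job 1: M1 done at 21, M2 done at 34
  Job 3: M1 done at 33, M2 done at 42
Makespan = 42

42


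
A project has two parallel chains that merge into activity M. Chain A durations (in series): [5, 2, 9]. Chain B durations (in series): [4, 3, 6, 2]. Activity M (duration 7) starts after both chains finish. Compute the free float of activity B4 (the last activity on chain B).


ES(B4) = sum of predecessors on chain B = 13
EF(B4) = ES + duration = 13 + 2 = 15
Successor of B4 is M. ES(M) = max(sum(A), sum(B)) = max(16, 15) = 16
Free float = ES(successor) - EF(current) = 16 - 15 = 1

1


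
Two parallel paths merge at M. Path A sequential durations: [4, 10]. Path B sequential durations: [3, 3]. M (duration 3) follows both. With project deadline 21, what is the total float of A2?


Forward pass: ES(A2) = sum of predecessors on chain A = 4
EF = ES + duration = 4 + 10 = 14
Backward pass: LF(M) = deadline = 21; LS(M) = 21 - 3 = 18
LF(A2) = LS(M) - sum(successors on chain A) = 18 - 0 = 18
LS = LF - duration = 18 - 10 = 8
Total float = LS - ES = 8 - 4 = 4

4


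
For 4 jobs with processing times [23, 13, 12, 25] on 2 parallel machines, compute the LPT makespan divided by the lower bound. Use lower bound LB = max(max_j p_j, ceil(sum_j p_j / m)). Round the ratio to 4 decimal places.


LPT order: [25, 23, 13, 12]
Machine loads after assignment: [37, 36]
LPT makespan = 37
Lower bound = max(max_job, ceil(total/2)) = max(25, 37) = 37
Ratio = 37 / 37 = 1.0

1.0


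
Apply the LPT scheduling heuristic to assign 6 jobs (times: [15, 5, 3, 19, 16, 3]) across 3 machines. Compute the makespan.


Sort jobs in decreasing order (LPT): [19, 16, 15, 5, 3, 3]
Assign each job to the least loaded machine:
  Machine 1: jobs [19, 3], load = 22
  Machine 2: jobs [16, 3], load = 19
  Machine 3: jobs [15, 5], load = 20
Makespan = max load = 22

22


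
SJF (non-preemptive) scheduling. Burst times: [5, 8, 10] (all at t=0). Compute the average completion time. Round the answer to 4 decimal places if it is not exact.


SJF order (ascending): [5, 8, 10]
Completion times:
  Job 1: burst=5, C=5
  Job 2: burst=8, C=13
  Job 3: burst=10, C=23
Average completion = 41/3 = 13.6667

13.6667


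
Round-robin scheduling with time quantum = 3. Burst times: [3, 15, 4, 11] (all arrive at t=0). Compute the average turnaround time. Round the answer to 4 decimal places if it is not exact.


Time quantum = 3
Execution trace:
  J1 runs 3 units, time = 3
  J2 runs 3 units, time = 6
  J3 runs 3 units, time = 9
  J4 runs 3 units, time = 12
  J2 runs 3 units, time = 15
  J3 runs 1 units, time = 16
  J4 runs 3 units, time = 19
  J2 runs 3 units, time = 22
  J4 runs 3 units, time = 25
  J2 runs 3 units, time = 28
  J4 runs 2 units, time = 30
  J2 runs 3 units, time = 33
Finish times: [3, 33, 16, 30]
Average turnaround = 82/4 = 20.5

20.5


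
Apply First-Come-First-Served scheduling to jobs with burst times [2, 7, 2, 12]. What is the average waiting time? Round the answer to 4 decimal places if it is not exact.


FCFS order (as given): [2, 7, 2, 12]
Waiting times:
  Job 1: wait = 0
  Job 2: wait = 2
  Job 3: wait = 9
  Job 4: wait = 11
Sum of waiting times = 22
Average waiting time = 22/4 = 5.5

5.5


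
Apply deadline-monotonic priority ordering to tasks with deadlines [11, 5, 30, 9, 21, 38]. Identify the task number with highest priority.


Sort tasks by relative deadline (ascending):
  Task 2: deadline = 5
  Task 4: deadline = 9
  Task 1: deadline = 11
  Task 5: deadline = 21
  Task 3: deadline = 30
  Task 6: deadline = 38
Priority order (highest first): [2, 4, 1, 5, 3, 6]
Highest priority task = 2

2


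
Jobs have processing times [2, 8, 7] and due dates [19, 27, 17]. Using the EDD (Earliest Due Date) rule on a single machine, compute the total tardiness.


Sort by due date (EDD order): [(7, 17), (2, 19), (8, 27)]
Compute completion times and tardiness:
  Job 1: p=7, d=17, C=7, tardiness=max(0,7-17)=0
  Job 2: p=2, d=19, C=9, tardiness=max(0,9-19)=0
  Job 3: p=8, d=27, C=17, tardiness=max(0,17-27)=0
Total tardiness = 0

0


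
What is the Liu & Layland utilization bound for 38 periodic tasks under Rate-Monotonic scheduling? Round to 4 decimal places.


Compute 2^(1/38) = 1.0184080933
Subtract 1: 1.0184080933 - 1 = 0.0184080933
Multiply by n: 38 * 0.0184080933 = 0.6995075454
Round to 4 dp: 0.6995

0.6995


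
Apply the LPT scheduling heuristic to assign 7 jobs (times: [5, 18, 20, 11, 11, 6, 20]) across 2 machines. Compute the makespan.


Sort jobs in decreasing order (LPT): [20, 20, 18, 11, 11, 6, 5]
Assign each job to the least loaded machine:
  Machine 1: jobs [20, 18, 6], load = 44
  Machine 2: jobs [20, 11, 11, 5], load = 47
Makespan = max load = 47

47
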